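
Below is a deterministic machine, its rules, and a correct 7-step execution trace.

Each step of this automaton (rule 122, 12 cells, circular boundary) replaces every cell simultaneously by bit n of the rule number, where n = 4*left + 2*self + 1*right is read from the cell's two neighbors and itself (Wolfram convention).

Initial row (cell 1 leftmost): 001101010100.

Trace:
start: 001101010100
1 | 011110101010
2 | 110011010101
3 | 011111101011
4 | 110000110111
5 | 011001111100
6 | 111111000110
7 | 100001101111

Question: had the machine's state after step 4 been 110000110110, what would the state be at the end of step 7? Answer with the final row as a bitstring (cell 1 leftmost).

011001100000

state after step 4 := 110000110110
5 | 111001111111
6 | 001111000000
7 | 011001100000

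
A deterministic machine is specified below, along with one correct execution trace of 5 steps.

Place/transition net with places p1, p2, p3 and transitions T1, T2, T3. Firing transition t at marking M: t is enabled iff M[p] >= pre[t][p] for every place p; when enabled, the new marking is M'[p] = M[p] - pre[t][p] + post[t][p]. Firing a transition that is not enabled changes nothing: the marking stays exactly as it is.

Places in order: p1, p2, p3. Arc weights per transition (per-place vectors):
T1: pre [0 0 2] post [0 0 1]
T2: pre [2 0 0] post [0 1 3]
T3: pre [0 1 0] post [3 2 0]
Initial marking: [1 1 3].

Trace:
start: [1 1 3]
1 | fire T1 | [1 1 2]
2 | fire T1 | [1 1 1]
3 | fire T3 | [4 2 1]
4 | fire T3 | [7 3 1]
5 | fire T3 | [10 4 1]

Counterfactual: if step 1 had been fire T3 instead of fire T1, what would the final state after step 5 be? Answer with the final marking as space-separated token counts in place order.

(re-executing from step 1 with the substitution; state before step 1: [1 1 3])
1 | fire T3 | [4 2 3]
2 | fire T1 | [4 2 2]
3 | fire T3 | [7 3 2]
4 | fire T3 | [10 4 2]
5 | fire T3 | [13 5 2]

13 5 2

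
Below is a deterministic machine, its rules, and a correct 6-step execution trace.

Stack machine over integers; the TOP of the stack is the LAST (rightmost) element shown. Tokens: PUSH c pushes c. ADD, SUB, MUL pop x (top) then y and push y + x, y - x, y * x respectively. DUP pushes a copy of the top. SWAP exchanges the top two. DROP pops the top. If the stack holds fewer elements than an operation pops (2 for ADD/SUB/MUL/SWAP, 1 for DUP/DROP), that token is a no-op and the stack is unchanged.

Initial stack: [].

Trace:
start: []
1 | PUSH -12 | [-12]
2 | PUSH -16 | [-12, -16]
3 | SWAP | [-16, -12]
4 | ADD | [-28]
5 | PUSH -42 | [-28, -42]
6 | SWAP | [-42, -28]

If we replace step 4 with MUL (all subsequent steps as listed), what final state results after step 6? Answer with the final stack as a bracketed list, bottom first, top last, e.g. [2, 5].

[-42, 192]

(re-executing from step 4 with the substitution; state before step 4: [-16, -12])
4 | MUL | [192]
5 | PUSH -42 | [192, -42]
6 | SWAP | [-42, 192]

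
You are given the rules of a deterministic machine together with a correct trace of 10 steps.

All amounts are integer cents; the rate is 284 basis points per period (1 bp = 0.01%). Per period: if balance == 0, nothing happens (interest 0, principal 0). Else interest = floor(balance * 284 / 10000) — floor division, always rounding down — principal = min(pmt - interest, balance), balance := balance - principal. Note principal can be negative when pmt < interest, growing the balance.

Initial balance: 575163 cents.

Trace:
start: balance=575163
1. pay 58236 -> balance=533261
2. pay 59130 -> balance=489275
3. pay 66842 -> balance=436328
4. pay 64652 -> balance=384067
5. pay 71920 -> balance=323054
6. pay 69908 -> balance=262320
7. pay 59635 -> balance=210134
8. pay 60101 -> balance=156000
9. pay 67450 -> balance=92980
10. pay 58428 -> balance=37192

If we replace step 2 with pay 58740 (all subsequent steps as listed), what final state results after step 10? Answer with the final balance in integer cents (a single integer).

37682

(re-executing from step 2 with the substitution; state before step 2: balance=533261)
2. pay 58740 -> balance=489665
3. pay 66842 -> balance=436729
4. pay 64652 -> balance=384480
5. pay 71920 -> balance=323479
6. pay 69908 -> balance=262757
7. pay 59635 -> balance=210584
8. pay 60101 -> balance=156463
9. pay 67450 -> balance=93456
10. pay 58428 -> balance=37682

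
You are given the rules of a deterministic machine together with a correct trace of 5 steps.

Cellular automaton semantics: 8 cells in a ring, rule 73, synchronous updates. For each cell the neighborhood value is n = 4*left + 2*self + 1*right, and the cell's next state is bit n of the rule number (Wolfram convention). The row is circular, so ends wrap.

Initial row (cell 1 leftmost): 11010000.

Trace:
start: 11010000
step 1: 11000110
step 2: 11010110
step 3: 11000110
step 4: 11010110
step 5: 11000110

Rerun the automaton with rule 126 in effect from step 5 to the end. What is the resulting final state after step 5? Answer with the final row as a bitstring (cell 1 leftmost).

(re-executing step 5 under rule 126; state before step 5: 11010110)
step 5: 11111111

11111111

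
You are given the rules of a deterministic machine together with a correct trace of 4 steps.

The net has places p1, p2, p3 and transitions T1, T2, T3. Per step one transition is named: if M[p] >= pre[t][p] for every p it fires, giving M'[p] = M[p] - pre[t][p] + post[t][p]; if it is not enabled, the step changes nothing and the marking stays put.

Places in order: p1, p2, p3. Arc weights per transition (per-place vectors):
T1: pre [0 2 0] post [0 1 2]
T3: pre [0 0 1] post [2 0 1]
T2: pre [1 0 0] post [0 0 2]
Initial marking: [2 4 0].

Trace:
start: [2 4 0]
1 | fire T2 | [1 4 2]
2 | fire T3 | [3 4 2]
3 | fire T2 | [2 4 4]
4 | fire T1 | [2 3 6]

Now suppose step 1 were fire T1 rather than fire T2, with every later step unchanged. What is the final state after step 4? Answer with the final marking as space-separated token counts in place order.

3 2 6

(re-executing from step 1 with the substitution; state before step 1: [2 4 0])
1 | fire T1 | [2 3 2]
2 | fire T3 | [4 3 2]
3 | fire T2 | [3 3 4]
4 | fire T1 | [3 2 6]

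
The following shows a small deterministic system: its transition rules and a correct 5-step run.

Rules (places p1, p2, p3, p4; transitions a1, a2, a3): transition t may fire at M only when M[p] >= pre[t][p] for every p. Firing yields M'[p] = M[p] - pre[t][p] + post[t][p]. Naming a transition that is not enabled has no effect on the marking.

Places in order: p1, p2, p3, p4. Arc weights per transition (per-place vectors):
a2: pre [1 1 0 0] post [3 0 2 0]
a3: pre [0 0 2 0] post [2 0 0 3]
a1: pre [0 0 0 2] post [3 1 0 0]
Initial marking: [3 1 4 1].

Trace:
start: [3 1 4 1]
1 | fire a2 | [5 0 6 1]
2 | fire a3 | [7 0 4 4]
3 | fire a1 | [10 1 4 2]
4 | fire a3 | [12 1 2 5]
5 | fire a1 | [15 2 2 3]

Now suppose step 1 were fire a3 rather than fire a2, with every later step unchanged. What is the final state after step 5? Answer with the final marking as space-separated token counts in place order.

13 3 0 3

(re-executing from step 1 with the substitution; state before step 1: [3 1 4 1])
1 | fire a3 | [5 1 2 4]
2 | fire a3 | [7 1 0 7]
3 | fire a1 | [10 2 0 5]
4 | fire a3 | [10 2 0 5]
5 | fire a1 | [13 3 0 3]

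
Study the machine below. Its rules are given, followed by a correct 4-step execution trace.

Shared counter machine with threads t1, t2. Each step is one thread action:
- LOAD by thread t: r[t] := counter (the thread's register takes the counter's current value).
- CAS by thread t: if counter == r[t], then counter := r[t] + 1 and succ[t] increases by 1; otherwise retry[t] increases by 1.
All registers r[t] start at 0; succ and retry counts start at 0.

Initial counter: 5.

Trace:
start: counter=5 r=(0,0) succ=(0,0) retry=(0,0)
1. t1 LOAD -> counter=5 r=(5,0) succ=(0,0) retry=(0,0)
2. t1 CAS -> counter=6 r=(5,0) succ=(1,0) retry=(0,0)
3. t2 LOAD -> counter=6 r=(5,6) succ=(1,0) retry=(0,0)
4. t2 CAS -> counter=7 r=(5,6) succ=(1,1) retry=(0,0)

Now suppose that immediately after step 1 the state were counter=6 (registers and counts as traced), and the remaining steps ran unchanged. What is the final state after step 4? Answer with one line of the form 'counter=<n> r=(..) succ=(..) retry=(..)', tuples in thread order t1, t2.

counter=7 r=(5,6) succ=(0,1) retry=(1,0)

state after step 1 := counter=6 r=(5,0) succ=(0,0) retry=(0,0)
2. t1 CAS -> counter=6 r=(5,0) succ=(0,0) retry=(1,0)
3. t2 LOAD -> counter=6 r=(5,6) succ=(0,0) retry=(1,0)
4. t2 CAS -> counter=7 r=(5,6) succ=(0,1) retry=(1,0)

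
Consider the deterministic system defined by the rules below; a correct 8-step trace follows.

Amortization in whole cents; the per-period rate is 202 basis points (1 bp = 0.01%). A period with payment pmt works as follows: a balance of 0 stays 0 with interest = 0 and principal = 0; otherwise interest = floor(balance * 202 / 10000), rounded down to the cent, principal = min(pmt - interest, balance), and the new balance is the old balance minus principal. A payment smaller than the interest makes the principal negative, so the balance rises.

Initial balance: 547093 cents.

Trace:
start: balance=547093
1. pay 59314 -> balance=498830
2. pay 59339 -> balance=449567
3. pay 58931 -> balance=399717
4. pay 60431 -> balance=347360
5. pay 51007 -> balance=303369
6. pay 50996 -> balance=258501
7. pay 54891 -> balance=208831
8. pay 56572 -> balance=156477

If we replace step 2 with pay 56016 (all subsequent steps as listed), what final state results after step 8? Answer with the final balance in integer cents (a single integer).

(re-executing from step 2 with the substitution; state before step 2: balance=498830)
2. pay 56016 -> balance=452890
3. pay 58931 -> balance=403107
4. pay 60431 -> balance=350818
5. pay 51007 -> balance=306897
6. pay 50996 -> balance=262100
7. pay 54891 -> balance=212503
8. pay 56572 -> balance=160223

160223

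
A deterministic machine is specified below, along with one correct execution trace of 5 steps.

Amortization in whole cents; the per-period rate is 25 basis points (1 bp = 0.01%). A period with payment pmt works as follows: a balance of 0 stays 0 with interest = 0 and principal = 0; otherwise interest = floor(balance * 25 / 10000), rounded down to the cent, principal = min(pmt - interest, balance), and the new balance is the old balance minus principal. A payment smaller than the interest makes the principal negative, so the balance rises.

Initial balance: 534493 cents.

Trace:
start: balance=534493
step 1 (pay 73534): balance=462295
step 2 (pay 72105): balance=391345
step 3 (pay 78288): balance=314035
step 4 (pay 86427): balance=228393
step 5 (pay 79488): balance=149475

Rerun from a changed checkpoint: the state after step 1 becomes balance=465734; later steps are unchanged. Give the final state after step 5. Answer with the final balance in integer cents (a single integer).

state after step 1 := balance=465734
step 2 (pay 72105): balance=394793
step 3 (pay 78288): balance=317491
step 4 (pay 86427): balance=231857
step 5 (pay 79488): balance=152948

152948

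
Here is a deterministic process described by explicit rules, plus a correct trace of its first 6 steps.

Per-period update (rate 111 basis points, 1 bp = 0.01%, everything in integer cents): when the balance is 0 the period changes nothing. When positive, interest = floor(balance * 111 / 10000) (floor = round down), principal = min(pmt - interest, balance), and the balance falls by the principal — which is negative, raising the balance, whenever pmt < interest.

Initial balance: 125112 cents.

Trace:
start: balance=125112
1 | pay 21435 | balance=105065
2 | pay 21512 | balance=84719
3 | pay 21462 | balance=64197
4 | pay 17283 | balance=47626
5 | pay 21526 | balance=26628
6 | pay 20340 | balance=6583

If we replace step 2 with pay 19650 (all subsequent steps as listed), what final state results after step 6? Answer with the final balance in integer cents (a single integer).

(re-executing from step 2 with the substitution; state before step 2: balance=105065)
2 | pay 19650 | balance=86581
3 | pay 21462 | balance=66080
4 | pay 17283 | balance=49530
5 | pay 21526 | balance=28553
6 | pay 20340 | balance=8529

8529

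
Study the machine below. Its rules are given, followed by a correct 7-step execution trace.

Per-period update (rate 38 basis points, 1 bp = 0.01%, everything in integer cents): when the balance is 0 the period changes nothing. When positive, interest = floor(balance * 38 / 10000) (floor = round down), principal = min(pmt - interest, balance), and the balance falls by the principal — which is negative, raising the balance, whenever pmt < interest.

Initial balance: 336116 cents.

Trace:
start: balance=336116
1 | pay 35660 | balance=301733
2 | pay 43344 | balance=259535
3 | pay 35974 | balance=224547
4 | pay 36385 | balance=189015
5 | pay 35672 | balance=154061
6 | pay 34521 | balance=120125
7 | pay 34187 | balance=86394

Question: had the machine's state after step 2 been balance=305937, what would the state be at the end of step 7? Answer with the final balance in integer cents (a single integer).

state after step 2 := balance=305937
3 | pay 35974 | balance=271125
4 | pay 36385 | balance=235770
5 | pay 35672 | balance=200993
6 | pay 34521 | balance=167235
7 | pay 34187 | balance=133683

133683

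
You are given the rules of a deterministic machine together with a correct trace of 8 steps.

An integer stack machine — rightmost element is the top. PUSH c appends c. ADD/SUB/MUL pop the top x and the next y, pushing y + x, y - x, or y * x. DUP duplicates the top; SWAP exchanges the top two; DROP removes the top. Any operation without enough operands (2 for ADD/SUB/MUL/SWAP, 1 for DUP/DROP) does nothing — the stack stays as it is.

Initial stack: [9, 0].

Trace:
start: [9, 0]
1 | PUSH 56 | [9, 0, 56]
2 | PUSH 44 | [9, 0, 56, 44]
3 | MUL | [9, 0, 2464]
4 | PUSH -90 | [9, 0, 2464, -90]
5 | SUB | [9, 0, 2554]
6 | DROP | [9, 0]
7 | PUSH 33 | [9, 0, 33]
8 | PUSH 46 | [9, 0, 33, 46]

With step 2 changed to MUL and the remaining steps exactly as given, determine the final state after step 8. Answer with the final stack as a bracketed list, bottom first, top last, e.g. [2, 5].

[33, 46]

(re-executing from step 2 with the substitution; state before step 2: [9, 0, 56])
2 | MUL | [9, 0]
3 | MUL | [0]
4 | PUSH -90 | [0, -90]
5 | SUB | [90]
6 | DROP | []
7 | PUSH 33 | [33]
8 | PUSH 46 | [33, 46]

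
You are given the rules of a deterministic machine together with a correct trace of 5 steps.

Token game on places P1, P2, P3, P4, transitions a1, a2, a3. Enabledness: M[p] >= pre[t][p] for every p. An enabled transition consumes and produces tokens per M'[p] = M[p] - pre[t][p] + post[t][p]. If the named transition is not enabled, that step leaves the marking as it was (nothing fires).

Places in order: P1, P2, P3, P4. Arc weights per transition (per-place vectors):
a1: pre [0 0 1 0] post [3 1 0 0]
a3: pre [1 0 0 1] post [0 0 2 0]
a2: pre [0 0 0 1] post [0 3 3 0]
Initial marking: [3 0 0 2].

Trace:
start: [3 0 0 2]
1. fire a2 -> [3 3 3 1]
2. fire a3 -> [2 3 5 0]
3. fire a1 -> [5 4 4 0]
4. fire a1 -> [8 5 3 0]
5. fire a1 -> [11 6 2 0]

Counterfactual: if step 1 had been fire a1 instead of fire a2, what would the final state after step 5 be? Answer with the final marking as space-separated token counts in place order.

8 2 0 1

(re-executing from step 1 with the substitution; state before step 1: [3 0 0 2])
1. fire a1 -> [3 0 0 2]
2. fire a3 -> [2 0 2 1]
3. fire a1 -> [5 1 1 1]
4. fire a1 -> [8 2 0 1]
5. fire a1 -> [8 2 0 1]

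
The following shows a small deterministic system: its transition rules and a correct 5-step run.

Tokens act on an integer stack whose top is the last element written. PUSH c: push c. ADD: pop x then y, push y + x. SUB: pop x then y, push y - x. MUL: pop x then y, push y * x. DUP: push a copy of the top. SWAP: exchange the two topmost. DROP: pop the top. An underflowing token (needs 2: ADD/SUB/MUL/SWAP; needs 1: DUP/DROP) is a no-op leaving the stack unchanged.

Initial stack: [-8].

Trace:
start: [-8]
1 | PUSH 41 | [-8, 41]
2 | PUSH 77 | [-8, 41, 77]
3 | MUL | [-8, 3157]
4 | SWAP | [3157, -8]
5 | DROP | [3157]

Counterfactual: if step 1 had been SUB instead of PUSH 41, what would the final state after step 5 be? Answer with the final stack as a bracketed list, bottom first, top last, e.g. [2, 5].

(re-executing from step 1 with the substitution; state before step 1: [-8])
1 | SUB | [-8]
2 | PUSH 77 | [-8, 77]
3 | MUL | [-616]
4 | SWAP | [-616]
5 | DROP | []

[]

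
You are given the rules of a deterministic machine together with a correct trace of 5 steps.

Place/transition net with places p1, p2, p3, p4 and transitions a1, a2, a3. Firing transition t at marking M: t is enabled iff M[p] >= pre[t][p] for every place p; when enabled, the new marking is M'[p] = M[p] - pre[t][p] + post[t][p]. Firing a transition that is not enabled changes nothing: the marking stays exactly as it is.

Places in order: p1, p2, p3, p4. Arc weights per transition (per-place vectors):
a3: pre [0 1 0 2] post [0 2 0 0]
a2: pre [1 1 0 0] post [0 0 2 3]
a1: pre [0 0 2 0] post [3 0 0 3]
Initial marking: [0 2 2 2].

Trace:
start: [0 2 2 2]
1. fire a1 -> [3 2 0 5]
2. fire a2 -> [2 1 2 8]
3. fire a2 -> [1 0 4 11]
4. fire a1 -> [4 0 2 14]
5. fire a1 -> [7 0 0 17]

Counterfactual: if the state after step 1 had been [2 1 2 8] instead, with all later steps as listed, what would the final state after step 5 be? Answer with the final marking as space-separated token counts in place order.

7 0 0 17

state after step 1 := [2 1 2 8]
2. fire a2 -> [1 0 4 11]
3. fire a2 -> [1 0 4 11]
4. fire a1 -> [4 0 2 14]
5. fire a1 -> [7 0 0 17]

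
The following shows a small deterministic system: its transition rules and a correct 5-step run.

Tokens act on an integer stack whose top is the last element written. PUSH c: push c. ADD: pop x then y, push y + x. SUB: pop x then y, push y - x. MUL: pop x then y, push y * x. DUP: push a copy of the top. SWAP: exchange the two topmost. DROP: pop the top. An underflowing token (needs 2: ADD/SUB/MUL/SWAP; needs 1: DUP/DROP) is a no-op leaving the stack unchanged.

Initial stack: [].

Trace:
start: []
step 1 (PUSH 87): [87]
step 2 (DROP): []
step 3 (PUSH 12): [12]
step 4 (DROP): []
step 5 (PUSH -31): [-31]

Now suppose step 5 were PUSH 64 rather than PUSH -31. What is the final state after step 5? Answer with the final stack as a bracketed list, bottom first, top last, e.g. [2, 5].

[64]

(re-executing from step 5 with the substitution; state before step 5: [])
step 5 (PUSH 64): [64]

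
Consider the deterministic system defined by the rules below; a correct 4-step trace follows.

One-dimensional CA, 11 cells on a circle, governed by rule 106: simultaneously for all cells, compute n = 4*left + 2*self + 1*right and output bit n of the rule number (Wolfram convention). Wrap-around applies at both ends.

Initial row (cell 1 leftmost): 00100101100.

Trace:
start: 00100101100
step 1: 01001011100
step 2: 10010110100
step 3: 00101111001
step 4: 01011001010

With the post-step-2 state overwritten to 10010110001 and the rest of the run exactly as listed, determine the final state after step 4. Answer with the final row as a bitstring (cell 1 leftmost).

11011010110

state after step 2 := 10010110001
step 3: 10101110011
step 4: 11011010110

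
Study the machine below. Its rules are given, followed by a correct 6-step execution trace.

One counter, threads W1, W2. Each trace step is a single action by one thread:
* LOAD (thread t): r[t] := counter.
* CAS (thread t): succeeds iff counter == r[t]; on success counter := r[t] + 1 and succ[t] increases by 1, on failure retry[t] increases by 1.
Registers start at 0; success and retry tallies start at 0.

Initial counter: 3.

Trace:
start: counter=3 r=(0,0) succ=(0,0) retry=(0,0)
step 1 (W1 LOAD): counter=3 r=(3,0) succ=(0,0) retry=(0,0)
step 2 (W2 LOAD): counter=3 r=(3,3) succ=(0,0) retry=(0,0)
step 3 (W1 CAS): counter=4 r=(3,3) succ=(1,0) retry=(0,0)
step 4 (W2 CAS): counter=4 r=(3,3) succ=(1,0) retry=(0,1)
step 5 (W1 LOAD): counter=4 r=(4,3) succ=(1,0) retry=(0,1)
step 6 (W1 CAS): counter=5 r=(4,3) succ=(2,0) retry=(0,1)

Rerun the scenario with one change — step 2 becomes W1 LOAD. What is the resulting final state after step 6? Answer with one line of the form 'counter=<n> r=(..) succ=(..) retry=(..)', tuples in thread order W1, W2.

counter=5 r=(4,0) succ=(2,0) retry=(0,1)

(re-executing from step 2 with the substitution; state before step 2: counter=3 r=(3,0) succ=(0,0) retry=(0,0))
step 2 (W1 LOAD): counter=3 r=(3,0) succ=(0,0) retry=(0,0)
step 3 (W1 CAS): counter=4 r=(3,0) succ=(1,0) retry=(0,0)
step 4 (W2 CAS): counter=4 r=(3,0) succ=(1,0) retry=(0,1)
step 5 (W1 LOAD): counter=4 r=(4,0) succ=(1,0) retry=(0,1)
step 6 (W1 CAS): counter=5 r=(4,0) succ=(2,0) retry=(0,1)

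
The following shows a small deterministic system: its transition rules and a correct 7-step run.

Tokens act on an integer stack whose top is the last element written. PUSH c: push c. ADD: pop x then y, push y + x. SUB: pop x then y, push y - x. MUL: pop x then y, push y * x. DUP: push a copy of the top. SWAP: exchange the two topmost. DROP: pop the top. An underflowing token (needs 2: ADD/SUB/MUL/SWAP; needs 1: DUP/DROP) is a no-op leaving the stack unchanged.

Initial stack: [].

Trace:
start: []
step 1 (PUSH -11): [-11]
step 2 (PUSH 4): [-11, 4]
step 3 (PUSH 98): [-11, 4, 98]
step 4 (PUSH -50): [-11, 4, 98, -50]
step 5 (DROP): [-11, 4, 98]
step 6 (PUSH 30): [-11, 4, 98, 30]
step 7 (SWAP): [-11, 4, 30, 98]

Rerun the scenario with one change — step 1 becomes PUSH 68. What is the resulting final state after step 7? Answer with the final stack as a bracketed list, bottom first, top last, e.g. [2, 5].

[68, 4, 30, 98]

(re-executing from step 1 with the substitution; state before step 1: [])
step 1 (PUSH 68): [68]
step 2 (PUSH 4): [68, 4]
step 3 (PUSH 98): [68, 4, 98]
step 4 (PUSH -50): [68, 4, 98, -50]
step 5 (DROP): [68, 4, 98]
step 6 (PUSH 30): [68, 4, 98, 30]
step 7 (SWAP): [68, 4, 30, 98]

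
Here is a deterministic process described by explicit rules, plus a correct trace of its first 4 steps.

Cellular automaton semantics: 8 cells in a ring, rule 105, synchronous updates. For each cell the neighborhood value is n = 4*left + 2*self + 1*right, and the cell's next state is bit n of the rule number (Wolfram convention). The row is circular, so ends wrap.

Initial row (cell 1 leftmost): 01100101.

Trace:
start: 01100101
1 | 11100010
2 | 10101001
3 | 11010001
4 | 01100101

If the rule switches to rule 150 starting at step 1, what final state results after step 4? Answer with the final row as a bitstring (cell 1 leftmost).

(re-executing steps 1..4 under rule 150; state before step 1: 01100101)
1 | 00011101
2 | 10101001
3 | 00101110
4 | 01100101

01100101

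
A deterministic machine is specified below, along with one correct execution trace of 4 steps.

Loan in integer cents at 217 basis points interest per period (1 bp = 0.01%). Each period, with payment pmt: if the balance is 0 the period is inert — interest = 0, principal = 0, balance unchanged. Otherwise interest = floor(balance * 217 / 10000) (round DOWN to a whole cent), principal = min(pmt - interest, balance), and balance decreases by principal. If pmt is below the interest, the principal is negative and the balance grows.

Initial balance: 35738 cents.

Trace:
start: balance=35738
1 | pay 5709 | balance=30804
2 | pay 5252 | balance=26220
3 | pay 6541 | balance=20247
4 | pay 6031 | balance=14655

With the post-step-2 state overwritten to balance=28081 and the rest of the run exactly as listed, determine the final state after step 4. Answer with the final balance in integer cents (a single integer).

16598

state after step 2 := balance=28081
3 | pay 6541 | balance=22149
4 | pay 6031 | balance=16598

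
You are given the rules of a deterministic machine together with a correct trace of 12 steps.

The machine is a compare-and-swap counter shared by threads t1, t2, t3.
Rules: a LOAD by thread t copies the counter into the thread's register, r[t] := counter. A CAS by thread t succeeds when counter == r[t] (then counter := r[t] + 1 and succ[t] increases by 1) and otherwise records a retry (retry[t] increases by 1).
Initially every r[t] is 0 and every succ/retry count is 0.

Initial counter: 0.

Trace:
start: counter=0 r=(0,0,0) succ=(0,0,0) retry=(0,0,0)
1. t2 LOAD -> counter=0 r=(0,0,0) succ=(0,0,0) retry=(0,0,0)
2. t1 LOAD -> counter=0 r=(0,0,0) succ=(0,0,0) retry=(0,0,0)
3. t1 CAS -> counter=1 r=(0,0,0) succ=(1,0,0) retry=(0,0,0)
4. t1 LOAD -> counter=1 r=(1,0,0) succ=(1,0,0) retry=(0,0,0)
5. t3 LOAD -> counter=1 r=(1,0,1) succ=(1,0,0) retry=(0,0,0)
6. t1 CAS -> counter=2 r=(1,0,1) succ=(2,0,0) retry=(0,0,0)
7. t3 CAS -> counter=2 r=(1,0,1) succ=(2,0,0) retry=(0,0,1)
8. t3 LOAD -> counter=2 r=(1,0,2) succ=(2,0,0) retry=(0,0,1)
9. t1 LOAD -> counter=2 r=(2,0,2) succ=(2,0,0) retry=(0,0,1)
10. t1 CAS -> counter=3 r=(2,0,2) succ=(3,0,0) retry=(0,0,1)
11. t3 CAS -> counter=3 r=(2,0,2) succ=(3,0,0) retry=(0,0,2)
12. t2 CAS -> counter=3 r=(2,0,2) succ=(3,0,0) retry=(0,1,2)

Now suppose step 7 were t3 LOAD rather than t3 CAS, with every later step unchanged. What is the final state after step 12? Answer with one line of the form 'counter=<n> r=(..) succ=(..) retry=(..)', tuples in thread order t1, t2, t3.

(re-executing from step 7 with the substitution; state before step 7: counter=2 r=(1,0,1) succ=(2,0,0) retry=(0,0,0))
7. t3 LOAD -> counter=2 r=(1,0,2) succ=(2,0,0) retry=(0,0,0)
8. t3 LOAD -> counter=2 r=(1,0,2) succ=(2,0,0) retry=(0,0,0)
9. t1 LOAD -> counter=2 r=(2,0,2) succ=(2,0,0) retry=(0,0,0)
10. t1 CAS -> counter=3 r=(2,0,2) succ=(3,0,0) retry=(0,0,0)
11. t3 CAS -> counter=3 r=(2,0,2) succ=(3,0,0) retry=(0,0,1)
12. t2 CAS -> counter=3 r=(2,0,2) succ=(3,0,0) retry=(0,1,1)

counter=3 r=(2,0,2) succ=(3,0,0) retry=(0,1,1)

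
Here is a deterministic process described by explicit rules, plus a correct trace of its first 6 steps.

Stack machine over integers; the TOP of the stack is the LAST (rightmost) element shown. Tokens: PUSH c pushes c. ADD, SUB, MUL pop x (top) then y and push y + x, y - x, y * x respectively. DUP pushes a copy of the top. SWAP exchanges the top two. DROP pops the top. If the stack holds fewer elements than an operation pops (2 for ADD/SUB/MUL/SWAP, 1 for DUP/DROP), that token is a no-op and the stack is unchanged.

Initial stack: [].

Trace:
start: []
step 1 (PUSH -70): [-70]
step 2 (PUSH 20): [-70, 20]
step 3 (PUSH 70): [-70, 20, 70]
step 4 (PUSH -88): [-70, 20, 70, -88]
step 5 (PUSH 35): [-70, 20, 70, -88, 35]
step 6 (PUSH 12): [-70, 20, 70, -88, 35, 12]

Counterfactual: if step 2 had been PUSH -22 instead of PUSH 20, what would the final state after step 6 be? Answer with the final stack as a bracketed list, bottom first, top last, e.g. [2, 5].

(re-executing from step 2 with the substitution; state before step 2: [-70])
step 2 (PUSH -22): [-70, -22]
step 3 (PUSH 70): [-70, -22, 70]
step 4 (PUSH -88): [-70, -22, 70, -88]
step 5 (PUSH 35): [-70, -22, 70, -88, 35]
step 6 (PUSH 12): [-70, -22, 70, -88, 35, 12]

[-70, -22, 70, -88, 35, 12]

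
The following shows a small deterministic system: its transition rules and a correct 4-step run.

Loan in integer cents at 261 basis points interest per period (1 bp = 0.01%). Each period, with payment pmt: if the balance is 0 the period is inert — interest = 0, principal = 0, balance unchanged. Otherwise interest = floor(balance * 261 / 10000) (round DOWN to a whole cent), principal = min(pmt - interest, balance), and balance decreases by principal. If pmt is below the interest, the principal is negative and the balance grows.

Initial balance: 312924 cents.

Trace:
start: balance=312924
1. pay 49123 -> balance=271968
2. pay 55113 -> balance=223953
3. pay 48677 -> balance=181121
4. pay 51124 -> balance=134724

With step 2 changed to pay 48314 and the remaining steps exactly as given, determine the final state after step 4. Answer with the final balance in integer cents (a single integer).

141882

(re-executing from step 2 with the substitution; state before step 2: balance=271968)
2. pay 48314 -> balance=230752
3. pay 48677 -> balance=188097
4. pay 51124 -> balance=141882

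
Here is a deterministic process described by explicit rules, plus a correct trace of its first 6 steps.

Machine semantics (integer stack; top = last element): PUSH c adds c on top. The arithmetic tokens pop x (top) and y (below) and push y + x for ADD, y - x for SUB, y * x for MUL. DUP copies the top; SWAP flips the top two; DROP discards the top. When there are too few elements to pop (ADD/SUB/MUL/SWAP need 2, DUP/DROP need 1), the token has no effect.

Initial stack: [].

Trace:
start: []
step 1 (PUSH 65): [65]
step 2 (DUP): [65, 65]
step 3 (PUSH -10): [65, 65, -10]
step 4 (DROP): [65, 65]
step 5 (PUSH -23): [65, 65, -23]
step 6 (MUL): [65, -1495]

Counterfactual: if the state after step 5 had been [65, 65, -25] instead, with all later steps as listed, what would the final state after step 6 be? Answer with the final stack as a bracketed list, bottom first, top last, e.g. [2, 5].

state after step 5 := [65, 65, -25]
step 6 (MUL): [65, -1625]

[65, -1625]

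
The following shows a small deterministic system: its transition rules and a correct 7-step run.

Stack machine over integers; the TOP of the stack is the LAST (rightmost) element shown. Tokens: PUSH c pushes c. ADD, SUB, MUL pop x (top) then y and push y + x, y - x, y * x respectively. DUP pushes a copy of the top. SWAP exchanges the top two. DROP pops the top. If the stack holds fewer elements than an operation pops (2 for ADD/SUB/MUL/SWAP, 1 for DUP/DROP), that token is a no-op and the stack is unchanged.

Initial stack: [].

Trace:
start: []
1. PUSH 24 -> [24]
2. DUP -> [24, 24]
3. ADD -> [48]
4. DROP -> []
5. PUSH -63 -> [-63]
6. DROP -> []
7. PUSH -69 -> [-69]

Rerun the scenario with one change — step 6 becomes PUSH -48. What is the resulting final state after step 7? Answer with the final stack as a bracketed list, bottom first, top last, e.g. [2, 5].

[-63, -48, -69]

(re-executing from step 6 with the substitution; state before step 6: [-63])
6. PUSH -48 -> [-63, -48]
7. PUSH -69 -> [-63, -48, -69]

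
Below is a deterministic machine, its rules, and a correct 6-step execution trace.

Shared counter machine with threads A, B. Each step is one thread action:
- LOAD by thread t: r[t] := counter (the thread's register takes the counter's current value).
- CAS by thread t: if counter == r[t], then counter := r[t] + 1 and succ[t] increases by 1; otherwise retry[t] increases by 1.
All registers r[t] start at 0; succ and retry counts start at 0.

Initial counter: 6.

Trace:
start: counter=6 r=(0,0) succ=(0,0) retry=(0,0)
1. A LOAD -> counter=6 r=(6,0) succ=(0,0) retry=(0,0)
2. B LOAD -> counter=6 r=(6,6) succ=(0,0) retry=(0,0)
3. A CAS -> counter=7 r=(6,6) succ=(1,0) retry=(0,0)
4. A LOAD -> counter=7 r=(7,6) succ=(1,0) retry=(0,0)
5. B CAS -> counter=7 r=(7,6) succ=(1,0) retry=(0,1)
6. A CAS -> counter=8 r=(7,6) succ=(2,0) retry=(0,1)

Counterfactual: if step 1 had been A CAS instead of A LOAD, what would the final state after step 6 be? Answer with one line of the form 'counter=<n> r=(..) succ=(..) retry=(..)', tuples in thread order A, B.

(re-executing from step 1 with the substitution; state before step 1: counter=6 r=(0,0) succ=(0,0) retry=(0,0))
1. A CAS -> counter=6 r=(0,0) succ=(0,0) retry=(1,0)
2. B LOAD -> counter=6 r=(0,6) succ=(0,0) retry=(1,0)
3. A CAS -> counter=6 r=(0,6) succ=(0,0) retry=(2,0)
4. A LOAD -> counter=6 r=(6,6) succ=(0,0) retry=(2,0)
5. B CAS -> counter=7 r=(6,6) succ=(0,1) retry=(2,0)
6. A CAS -> counter=7 r=(6,6) succ=(0,1) retry=(3,0)

counter=7 r=(6,6) succ=(0,1) retry=(3,0)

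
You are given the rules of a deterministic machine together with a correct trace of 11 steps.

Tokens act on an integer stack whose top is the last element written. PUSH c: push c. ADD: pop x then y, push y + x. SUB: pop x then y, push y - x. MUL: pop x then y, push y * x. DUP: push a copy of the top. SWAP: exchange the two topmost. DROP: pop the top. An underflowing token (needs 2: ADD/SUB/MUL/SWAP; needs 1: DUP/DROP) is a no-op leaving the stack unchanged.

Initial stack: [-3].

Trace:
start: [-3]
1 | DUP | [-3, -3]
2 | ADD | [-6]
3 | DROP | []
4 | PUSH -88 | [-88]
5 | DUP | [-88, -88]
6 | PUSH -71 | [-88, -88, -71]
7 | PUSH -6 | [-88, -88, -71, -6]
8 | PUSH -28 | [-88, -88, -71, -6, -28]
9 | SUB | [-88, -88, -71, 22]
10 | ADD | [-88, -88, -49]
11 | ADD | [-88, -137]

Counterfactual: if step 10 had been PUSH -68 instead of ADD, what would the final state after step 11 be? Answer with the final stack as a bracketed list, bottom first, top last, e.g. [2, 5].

[-88, -88, -71, -46]

(re-executing from step 10 with the substitution; state before step 10: [-88, -88, -71, 22])
10 | PUSH -68 | [-88, -88, -71, 22, -68]
11 | ADD | [-88, -88, -71, -46]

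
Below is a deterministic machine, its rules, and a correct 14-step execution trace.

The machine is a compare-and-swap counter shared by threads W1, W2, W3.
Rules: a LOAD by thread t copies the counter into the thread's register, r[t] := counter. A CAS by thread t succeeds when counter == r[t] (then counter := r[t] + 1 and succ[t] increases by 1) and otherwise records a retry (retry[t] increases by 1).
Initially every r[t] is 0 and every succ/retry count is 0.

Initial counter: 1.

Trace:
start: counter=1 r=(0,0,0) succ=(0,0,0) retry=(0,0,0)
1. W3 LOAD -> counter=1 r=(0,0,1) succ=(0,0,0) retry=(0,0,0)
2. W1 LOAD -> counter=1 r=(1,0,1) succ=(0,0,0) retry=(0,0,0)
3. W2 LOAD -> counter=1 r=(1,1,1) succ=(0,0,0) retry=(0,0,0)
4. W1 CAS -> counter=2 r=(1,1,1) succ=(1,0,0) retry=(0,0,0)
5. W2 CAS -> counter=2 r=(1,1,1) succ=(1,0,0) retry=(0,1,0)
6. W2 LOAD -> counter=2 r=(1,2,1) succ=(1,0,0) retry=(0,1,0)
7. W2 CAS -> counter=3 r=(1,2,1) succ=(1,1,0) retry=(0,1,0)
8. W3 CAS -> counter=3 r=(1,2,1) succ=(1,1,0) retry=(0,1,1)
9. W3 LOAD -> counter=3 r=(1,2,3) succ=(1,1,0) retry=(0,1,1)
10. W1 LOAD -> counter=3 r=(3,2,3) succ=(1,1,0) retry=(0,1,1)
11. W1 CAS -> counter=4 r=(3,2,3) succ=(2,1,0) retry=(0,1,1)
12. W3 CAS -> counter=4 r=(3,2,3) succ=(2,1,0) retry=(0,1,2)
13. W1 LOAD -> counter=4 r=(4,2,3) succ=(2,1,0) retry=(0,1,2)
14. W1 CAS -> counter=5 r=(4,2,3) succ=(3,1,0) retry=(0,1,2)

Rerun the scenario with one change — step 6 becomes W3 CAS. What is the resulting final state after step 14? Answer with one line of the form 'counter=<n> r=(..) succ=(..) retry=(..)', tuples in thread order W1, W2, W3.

(re-executing from step 6 with the substitution; state before step 6: counter=2 r=(1,1,1) succ=(1,0,0) retry=(0,1,0))
6. W3 CAS -> counter=2 r=(1,1,1) succ=(1,0,0) retry=(0,1,1)
7. W2 CAS -> counter=2 r=(1,1,1) succ=(1,0,0) retry=(0,2,1)
8. W3 CAS -> counter=2 r=(1,1,1) succ=(1,0,0) retry=(0,2,2)
9. W3 LOAD -> counter=2 r=(1,1,2) succ=(1,0,0) retry=(0,2,2)
10. W1 LOAD -> counter=2 r=(2,1,2) succ=(1,0,0) retry=(0,2,2)
11. W1 CAS -> counter=3 r=(2,1,2) succ=(2,0,0) retry=(0,2,2)
12. W3 CAS -> counter=3 r=(2,1,2) succ=(2,0,0) retry=(0,2,3)
13. W1 LOAD -> counter=3 r=(3,1,2) succ=(2,0,0) retry=(0,2,3)
14. W1 CAS -> counter=4 r=(3,1,2) succ=(3,0,0) retry=(0,2,3)

counter=4 r=(3,1,2) succ=(3,0,0) retry=(0,2,3)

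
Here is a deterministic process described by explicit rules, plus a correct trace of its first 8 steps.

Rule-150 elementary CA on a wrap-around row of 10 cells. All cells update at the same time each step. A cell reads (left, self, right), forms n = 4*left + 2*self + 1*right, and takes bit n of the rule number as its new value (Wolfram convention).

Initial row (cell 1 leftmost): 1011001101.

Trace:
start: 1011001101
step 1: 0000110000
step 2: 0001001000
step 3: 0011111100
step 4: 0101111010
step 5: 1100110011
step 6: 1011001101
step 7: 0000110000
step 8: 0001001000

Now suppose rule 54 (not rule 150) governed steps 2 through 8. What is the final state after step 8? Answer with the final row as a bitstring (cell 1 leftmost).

(re-executing steps 2..8 under rule 54; state before step 2: 0000110000)
step 2: 0001001000
step 3: 0011111100
step 4: 0100000010
step 5: 1110000111
step 6: 0001001000
step 7: 0011111100
step 8: 0100000010

0100000010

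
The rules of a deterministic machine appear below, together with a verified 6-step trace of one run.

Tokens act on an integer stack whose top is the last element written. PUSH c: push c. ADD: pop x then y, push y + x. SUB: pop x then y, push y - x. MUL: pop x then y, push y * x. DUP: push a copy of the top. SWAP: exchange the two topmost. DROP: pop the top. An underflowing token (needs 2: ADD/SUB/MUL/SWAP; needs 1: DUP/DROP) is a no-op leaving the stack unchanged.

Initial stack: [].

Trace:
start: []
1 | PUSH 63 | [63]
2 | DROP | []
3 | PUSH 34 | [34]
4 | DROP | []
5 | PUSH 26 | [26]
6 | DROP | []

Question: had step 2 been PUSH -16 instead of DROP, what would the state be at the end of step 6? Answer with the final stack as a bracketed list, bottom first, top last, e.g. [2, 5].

(re-executing from step 2 with the substitution; state before step 2: [63])
2 | PUSH -16 | [63, -16]
3 | PUSH 34 | [63, -16, 34]
4 | DROP | [63, -16]
5 | PUSH 26 | [63, -16, 26]
6 | DROP | [63, -16]

[63, -16]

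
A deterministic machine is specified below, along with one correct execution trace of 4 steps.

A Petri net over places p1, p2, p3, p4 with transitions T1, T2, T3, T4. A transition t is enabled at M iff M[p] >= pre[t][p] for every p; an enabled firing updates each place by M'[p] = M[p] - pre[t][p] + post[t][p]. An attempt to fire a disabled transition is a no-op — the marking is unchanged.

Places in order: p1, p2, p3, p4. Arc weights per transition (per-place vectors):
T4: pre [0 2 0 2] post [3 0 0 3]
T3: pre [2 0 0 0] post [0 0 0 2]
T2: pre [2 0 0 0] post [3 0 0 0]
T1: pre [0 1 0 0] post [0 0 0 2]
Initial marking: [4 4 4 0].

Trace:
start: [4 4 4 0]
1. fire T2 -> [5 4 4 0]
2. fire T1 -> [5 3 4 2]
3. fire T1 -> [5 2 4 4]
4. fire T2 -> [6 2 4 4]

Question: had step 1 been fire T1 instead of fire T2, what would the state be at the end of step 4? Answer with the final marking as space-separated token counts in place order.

(re-executing from step 1 with the substitution; state before step 1: [4 4 4 0])
1. fire T1 -> [4 3 4 2]
2. fire T1 -> [4 2 4 4]
3. fire T1 -> [4 1 4 6]
4. fire T2 -> [5 1 4 6]

5 1 4 6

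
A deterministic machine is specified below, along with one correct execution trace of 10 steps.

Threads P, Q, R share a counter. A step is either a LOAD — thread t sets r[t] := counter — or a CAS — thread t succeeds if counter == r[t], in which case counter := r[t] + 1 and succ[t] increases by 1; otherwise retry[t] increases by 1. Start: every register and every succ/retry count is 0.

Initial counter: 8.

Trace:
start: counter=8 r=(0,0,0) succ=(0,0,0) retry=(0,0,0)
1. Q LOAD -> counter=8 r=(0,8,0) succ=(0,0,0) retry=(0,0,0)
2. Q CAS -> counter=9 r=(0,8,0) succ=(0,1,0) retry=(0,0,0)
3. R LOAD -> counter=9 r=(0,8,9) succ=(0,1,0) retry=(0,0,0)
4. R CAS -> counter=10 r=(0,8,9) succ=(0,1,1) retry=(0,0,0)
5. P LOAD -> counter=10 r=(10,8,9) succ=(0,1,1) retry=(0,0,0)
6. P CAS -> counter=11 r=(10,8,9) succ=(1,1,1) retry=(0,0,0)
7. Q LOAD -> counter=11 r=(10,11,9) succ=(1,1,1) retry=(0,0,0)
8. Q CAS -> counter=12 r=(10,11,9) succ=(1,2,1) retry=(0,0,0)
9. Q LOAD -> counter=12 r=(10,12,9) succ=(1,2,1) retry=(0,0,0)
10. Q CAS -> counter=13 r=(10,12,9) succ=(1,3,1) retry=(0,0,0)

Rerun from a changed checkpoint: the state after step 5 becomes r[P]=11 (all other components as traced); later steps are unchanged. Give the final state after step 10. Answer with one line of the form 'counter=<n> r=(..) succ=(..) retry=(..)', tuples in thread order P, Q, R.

state after step 5 := counter=10 r=(11,8,9) succ=(0,1,1) retry=(0,0,0)
6. P CAS -> counter=10 r=(11,8,9) succ=(0,1,1) retry=(1,0,0)
7. Q LOAD -> counter=10 r=(11,10,9) succ=(0,1,1) retry=(1,0,0)
8. Q CAS -> counter=11 r=(11,10,9) succ=(0,2,1) retry=(1,0,0)
9. Q LOAD -> counter=11 r=(11,11,9) succ=(0,2,1) retry=(1,0,0)
10. Q CAS -> counter=12 r=(11,11,9) succ=(0,3,1) retry=(1,0,0)

counter=12 r=(11,11,9) succ=(0,3,1) retry=(1,0,0)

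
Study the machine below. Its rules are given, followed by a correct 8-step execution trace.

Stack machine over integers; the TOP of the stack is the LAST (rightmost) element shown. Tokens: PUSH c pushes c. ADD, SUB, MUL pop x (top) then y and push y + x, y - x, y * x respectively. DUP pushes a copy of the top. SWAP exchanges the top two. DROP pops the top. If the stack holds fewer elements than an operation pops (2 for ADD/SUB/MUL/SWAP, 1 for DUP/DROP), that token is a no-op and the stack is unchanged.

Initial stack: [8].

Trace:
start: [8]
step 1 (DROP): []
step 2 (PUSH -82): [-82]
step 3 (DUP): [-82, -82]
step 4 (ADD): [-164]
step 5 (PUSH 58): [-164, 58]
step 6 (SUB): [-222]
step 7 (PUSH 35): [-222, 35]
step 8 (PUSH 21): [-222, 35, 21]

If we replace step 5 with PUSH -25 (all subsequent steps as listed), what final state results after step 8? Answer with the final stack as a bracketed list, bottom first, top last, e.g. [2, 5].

[-139, 35, 21]

(re-executing from step 5 with the substitution; state before step 5: [-164])
step 5 (PUSH -25): [-164, -25]
step 6 (SUB): [-139]
step 7 (PUSH 35): [-139, 35]
step 8 (PUSH 21): [-139, 35, 21]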